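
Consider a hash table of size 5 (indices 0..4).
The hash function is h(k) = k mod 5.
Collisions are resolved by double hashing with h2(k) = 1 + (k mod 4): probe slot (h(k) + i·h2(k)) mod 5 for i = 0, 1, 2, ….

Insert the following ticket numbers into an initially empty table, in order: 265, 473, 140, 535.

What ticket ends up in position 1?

140

265 hashes to 0; slot 0 is free => place at 0.
473 hashes to 3; slot 3 is free => place at 3.
140 hashes to 0, h2=1; 0 taken => place at 1.
535 hashes to 0, h2=4; 0 taken => place at 4.
Table: [265, 140, ∅, 473, 535]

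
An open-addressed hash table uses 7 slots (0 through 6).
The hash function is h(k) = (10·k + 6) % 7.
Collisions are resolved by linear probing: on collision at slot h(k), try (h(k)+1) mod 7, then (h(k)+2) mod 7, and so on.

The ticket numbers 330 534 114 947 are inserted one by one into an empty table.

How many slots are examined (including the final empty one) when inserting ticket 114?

330 hashes to 2; slot 2 is free -> place at 2.
534 hashes to 5; slot 5 is free -> place at 5.
114 hashes to 5; 5 taken -> place at 6.
947 hashes to 5; 5,6 taken -> place at 0.
Table: [947, _, 330, _, _, 534, 114]

2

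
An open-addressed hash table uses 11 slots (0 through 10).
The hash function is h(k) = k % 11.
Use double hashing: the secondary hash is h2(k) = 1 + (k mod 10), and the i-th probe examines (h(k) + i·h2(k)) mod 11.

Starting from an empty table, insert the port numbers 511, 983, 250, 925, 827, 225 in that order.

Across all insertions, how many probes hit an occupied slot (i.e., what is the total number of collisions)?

Insert 511: h=5, slot 5 empty → index 5.
Insert 983: h=4, slot 4 empty → index 4.
Insert 250: h=8, slot 8 empty → index 8.
Insert 925: h=1, slot 1 empty → index 1.
Insert 827: h=2, slot 2 empty → index 2.
Insert 225: h=5, h2=6, slot 5 occupied → index 0.
Table: [225, 925, 827, -, 983, 511, -, -, 250, -, -]

1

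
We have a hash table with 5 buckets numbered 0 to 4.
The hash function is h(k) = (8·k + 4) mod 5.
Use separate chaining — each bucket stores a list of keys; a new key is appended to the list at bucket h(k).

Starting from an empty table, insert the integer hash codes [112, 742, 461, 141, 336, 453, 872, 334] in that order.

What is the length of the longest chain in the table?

3

112 -> bucket 0
742 -> bucket 0 (collision)
461 -> bucket 2
141 -> bucket 2 (collision)
336 -> bucket 2 (collision)
453 -> bucket 3
872 -> bucket 0 (collision)
334 -> bucket 1
Final buckets:
0: 112 -> 742 -> 872
1: 334
2: 461 -> 141 -> 336
3: 453
4: ∅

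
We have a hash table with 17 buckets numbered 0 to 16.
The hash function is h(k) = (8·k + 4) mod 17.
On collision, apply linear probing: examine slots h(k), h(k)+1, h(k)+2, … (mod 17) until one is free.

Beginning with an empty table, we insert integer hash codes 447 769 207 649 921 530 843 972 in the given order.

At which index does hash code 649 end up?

12

Insert 447: h=10, slot 10 empty => index 10.
Insert 769: h=2, slot 2 empty => index 2.
Insert 207: h=11, slot 11 empty => index 11.
Insert 649: h=11, slot 11 occupied => index 12.
Insert 921: h=11, slots 11,12 occupied => index 13.
Insert 530: h=11, slots 11,12,13 occupied => index 14.
Insert 843: h=16, slot 16 empty => index 16.
Insert 972: h=11, slots 11,12,13,14 occupied => index 15.
Table: [-, -, 769, -, -, -, -, -, -, -, 447, 207, 649, 921, 530, 972, 843]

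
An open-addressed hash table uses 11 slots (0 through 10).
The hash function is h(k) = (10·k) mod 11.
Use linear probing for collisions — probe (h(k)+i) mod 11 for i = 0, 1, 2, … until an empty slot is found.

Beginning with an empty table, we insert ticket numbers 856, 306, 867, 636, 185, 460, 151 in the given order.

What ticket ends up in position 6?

856 hashes to 2; slot 2 is free → place at 2.
306 hashes to 2; 2 taken → place at 3.
867 hashes to 2; 2,3 taken → place at 4.
636 hashes to 2; 2,3,4 taken → place at 5.
185 hashes to 2; 2,3,4,5 taken → place at 6.
460 hashes to 2; 2,3,4,5,6 taken → place at 7.
151 hashes to 3; 3,4,5,6,7 taken → place at 8.
Table: [., ., 856, 306, 867, 636, 185, 460, 151, ., .]

185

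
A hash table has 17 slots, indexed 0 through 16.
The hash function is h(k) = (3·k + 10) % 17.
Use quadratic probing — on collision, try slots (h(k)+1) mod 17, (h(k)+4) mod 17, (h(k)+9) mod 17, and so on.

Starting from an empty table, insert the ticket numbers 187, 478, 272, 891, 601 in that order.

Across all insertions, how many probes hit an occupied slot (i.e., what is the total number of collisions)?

2

187 hashes to 10; slot 10 is free => place at 10.
478 hashes to 16; slot 16 is free => place at 16.
272 hashes to 10; 10 taken => place at 11.
891 hashes to 14; slot 14 is free => place at 14.
601 hashes to 11; 11 taken => place at 12.
Table: [., ., ., ., ., ., ., ., ., ., 187, 272, 601, ., 891, ., 478]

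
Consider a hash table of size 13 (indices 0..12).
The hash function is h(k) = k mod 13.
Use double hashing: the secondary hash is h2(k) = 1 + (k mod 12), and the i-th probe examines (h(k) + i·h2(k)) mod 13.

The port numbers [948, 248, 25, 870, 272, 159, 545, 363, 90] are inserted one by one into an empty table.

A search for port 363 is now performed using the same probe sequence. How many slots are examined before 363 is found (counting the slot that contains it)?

4

Insert 948: h=12, slot 12 empty -> index 12.
Insert 248: h=1, slot 1 empty -> index 1.
Insert 25: h=12, h2=2, slots 12,1 occupied -> index 3.
Insert 870: h=12, h2=7, slot 12 occupied -> index 6.
Insert 272: h=12, h2=9, slot 12 occupied -> index 8.
Insert 159: h=3, h2=4, slot 3 occupied -> index 7.
Insert 545: h=12, h2=6, slot 12 occupied -> index 5.
Insert 363: h=12, h2=4, slots 12,3,7 occupied -> index 11.
Insert 90: h=12, h2=7, slots 12,6 occupied -> index 0.
Table: [90, 248, ∅, 25, ∅, 545, 870, 159, 272, ∅, ∅, 363, 948]
Lookup 363: h=12, h2=4, probe 12,3,7,11 → found at 11.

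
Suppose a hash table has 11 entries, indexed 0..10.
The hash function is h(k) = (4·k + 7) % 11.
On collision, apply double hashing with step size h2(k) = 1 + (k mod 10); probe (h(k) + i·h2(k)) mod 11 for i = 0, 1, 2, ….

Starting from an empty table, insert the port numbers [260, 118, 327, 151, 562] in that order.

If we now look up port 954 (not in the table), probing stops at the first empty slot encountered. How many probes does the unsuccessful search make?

3

260 hashes to 2; slot 2 is free → place at 2.
118 hashes to 6; slot 6 is free → place at 6.
327 hashes to 6, h2=8; 6 taken → place at 3.
151 hashes to 6, h2=2; 6 taken → place at 8.
562 hashes to 0; slot 0 is free → place at 0.
Table: [562, -, 260, 327, -, -, 118, -, 151, -, -]
Lookup 954: h=6, h2=5, probe 6,0,5 → slot 5 empty, not found.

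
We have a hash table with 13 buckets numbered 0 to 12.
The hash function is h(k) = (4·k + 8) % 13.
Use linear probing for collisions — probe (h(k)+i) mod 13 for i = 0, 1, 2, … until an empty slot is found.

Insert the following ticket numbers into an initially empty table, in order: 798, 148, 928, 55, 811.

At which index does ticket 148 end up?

3

Insert 798: h=2, slot 2 empty => index 2.
Insert 148: h=2, slot 2 occupied => index 3.
Insert 928: h=2, slots 2,3 occupied => index 4.
Insert 55: h=7, slot 7 empty => index 7.
Insert 811: h=2, slots 2,3,4 occupied => index 5.
Table: [., ., 798, 148, 928, 811, ., 55, ., ., ., ., .]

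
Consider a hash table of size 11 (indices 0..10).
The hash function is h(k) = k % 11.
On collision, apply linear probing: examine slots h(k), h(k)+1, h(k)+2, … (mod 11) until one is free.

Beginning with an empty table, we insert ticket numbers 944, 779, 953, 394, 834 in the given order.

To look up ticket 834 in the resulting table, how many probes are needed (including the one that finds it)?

Insert 944: h=9, slot 9 empty → index 9.
Insert 779: h=9, slot 9 occupied → index 10.
Insert 953: h=7, slot 7 empty → index 7.
Insert 394: h=9, slots 9,10 occupied → index 0.
Insert 834: h=9, slots 9,10,0 occupied → index 1.
Table: [394, 834, —, —, —, —, —, 953, —, 944, 779]
Lookup 834: h=9, probe 9,10,0,1 → found at 1.

4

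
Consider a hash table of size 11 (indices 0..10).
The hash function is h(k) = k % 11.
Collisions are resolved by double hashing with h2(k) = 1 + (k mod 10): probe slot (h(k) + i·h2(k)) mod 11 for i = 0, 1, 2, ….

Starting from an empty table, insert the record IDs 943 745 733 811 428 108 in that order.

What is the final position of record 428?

6

943: h=8 -> slot 8
745: h=8, h2=6, probe 8,3 -> slot 3
733: h=7 -> slot 7
811: h=8, h2=2, probe 8,10 -> slot 10
428: h=10, h2=9, probe 10,8,6 -> slot 6
108: h=9 -> slot 9
Table: [∅, ∅, ∅, 745, ∅, ∅, 428, 733, 943, 108, 811]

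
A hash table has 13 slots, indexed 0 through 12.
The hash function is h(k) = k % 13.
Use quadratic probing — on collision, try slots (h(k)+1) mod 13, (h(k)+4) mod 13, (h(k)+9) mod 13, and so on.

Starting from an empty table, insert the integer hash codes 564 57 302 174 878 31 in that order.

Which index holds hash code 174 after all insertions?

564: h=5 => slot 5
57: h=5, probe 5,6 => slot 6
302: h=3 => slot 3
174: h=5, probe 5,6,9 => slot 9
878: h=7 => slot 7
31: h=5, probe 5,6,9,1 => slot 1
Table: [—, 31, —, 302, —, 564, 57, 878, —, 174, —, —, —]

9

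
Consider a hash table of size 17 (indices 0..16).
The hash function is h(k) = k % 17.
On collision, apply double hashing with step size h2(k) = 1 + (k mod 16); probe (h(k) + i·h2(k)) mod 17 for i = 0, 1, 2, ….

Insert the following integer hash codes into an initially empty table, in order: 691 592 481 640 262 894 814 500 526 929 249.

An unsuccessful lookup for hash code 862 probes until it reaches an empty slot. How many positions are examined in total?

Insert 691: h=11, slot 11 empty -> index 11.
Insert 592: h=14, slot 14 empty -> index 14.
Insert 481: h=5, slot 5 empty -> index 5.
Insert 640: h=11, h2=1, slot 11 occupied -> index 12.
Insert 262: h=7, slot 7 empty -> index 7.
Insert 894: h=10, slot 10 empty -> index 10.
Insert 814: h=15, slot 15 empty -> index 15.
Insert 500: h=7, h2=5, slots 7,12 occupied -> index 0.
Insert 526: h=16, slot 16 empty -> index 16.
Insert 929: h=11, h2=2, slot 11 occupied -> index 13.
Insert 249: h=11, h2=10, slot 11 occupied -> index 4.
Table: [500, -, -, -, 249, 481, -, 262, -, -, 894, 691, 640, 929, 592, 814, 526]
Lookup 862: h=12, h2=15, probe 12,10,8 → slot 8 empty, not found.

3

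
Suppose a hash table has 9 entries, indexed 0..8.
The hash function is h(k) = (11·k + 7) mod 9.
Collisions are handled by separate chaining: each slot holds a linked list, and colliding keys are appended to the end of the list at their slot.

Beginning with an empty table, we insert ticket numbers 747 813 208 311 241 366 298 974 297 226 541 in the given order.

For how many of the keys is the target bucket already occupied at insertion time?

4

747 → bucket 7
813 → bucket 4
208 → bucket 0
311 → bucket 8
241 → bucket 3
366 → bucket 1
298 → bucket 0 (collision)
974 → bucket 2
297 → bucket 7 (collision)
226 → bucket 0 (collision)
541 → bucket 0 (collision)
Final buckets:
0: 208 -> 298 -> 226 -> 541
1: 366
2: 974
3: 241
4: 813
5: -
6: -
7: 747 -> 297
8: 311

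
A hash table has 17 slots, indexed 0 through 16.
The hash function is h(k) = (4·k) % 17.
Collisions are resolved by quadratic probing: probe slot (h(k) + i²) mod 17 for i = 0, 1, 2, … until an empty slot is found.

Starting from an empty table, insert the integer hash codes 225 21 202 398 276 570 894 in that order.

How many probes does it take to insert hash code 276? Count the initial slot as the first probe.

Insert 225: h=16, slot 16 empty → index 16.
Insert 21: h=16, slot 16 occupied → index 0.
Insert 202: h=9, slot 9 empty → index 9.
Insert 398: h=11, slot 11 empty → index 11.
Insert 276: h=16, slots 16,0 occupied → index 3.
Insert 570: h=2, slot 2 empty → index 2.
Insert 894: h=6, slot 6 empty → index 6.
Table: [21, ., 570, 276, ., ., 894, ., ., 202, ., 398, ., ., ., ., 225]

3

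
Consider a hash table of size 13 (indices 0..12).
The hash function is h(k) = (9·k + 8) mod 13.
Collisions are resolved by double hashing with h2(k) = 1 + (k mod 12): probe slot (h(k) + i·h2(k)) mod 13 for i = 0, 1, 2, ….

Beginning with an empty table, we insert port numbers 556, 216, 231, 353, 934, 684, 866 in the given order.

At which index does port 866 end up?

556 hashes to 7; slot 7 is free => place at 7.
216 hashes to 2; slot 2 is free => place at 2.
231 hashes to 7, h2=4; 7 taken => place at 11.
353 hashes to 0; slot 0 is free => place at 0.
934 hashes to 3; slot 3 is free => place at 3.
684 hashes to 2, h2=1; 2,3 taken => place at 4.
866 hashes to 2, h2=3; 2 taken => place at 5.
Table: [353, ., 216, 934, 684, 866, ., 556, ., ., ., 231, .]

5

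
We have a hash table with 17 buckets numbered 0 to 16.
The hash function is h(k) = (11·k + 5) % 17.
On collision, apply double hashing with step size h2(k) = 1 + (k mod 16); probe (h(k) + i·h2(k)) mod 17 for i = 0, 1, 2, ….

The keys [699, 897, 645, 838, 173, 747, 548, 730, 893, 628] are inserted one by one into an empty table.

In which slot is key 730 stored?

5

699: h=10 => slot 10
897: h=12 => slot 12
645: h=11 => slot 11
838: h=9 => slot 9
173: h=4 => slot 4
747: h=11, h2=12, probe 11,6 => slot 6
548: h=15 => slot 15
730: h=11, h2=11, probe 11,5 => slot 5
893: h=2 => slot 2
628: h=11, h2=5, probe 11,16 => slot 16
Table: [-, -, 893, -, 173, 730, 747, -, -, 838, 699, 645, 897, -, -, 548, 628]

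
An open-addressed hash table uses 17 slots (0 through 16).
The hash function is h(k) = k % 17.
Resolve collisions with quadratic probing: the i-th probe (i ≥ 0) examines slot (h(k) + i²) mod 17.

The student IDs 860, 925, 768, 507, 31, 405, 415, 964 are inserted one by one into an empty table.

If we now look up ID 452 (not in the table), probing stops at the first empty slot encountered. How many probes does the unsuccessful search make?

2

Insert 860: h=10, slot 10 empty → index 10.
Insert 925: h=7, slot 7 empty → index 7.
Insert 768: h=3, slot 3 empty → index 3.
Insert 507: h=14, slot 14 empty → index 14.
Insert 31: h=14, slot 14 occupied → index 15.
Insert 405: h=14, slots 14,15 occupied → index 1.
Insert 415: h=7, slot 7 occupied → index 8.
Insert 964: h=12, slot 12 empty → index 12.
Table: [., 405, ., 768, ., ., ., 925, 415, ., 860, ., 964, ., 507, 31, .]
Lookup 452: h=10, probe 10,11 → slot 11 empty, not found.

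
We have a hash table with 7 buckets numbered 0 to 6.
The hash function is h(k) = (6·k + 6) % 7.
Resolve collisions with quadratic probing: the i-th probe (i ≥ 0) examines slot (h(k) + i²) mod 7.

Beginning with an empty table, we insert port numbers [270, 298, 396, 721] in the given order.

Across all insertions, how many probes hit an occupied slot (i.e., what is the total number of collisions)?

4

Insert 270: h=2, slot 2 empty → index 2.
Insert 298: h=2, slot 2 occupied → index 3.
Insert 396: h=2, slots 2,3 occupied → index 6.
Insert 721: h=6, slot 6 occupied → index 0.
Table: [721, ., 270, 298, ., ., 396]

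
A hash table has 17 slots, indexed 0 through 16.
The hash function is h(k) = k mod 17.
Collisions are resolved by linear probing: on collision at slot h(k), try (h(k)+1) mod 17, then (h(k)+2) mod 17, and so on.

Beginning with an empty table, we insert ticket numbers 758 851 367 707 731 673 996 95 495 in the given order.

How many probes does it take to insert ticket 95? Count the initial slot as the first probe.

Insert 758: h=10, slot 10 empty -> index 10.
Insert 851: h=1, slot 1 empty -> index 1.
Insert 367: h=10, slot 10 occupied -> index 11.
Insert 707: h=10, slots 10,11 occupied -> index 12.
Insert 731: h=0, slot 0 empty -> index 0.
Insert 673: h=10, slots 10,11,12 occupied -> index 13.
Insert 996: h=10, slots 10,11,12,13 occupied -> index 14.
Insert 95: h=10, slots 10,11,12,13,14 occupied -> index 15.
Insert 495: h=2, slot 2 empty -> index 2.
Table: [731, 851, 495, -, -, -, -, -, -, -, 758, 367, 707, 673, 996, 95, -]

6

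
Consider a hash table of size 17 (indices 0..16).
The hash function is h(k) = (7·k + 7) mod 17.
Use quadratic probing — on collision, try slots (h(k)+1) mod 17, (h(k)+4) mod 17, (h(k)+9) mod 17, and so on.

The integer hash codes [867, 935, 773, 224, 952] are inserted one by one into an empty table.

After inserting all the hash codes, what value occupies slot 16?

952

867 hashes to 7; slot 7 is free → place at 7.
935 hashes to 7; 7 taken → place at 8.
773 hashes to 12; slot 12 is free → place at 12.
224 hashes to 11; slot 11 is free → place at 11.
952 hashes to 7; 7,8,11 taken → place at 16.
Table: [_, _, _, _, _, _, _, 867, 935, _, _, 224, 773, _, _, _, 952]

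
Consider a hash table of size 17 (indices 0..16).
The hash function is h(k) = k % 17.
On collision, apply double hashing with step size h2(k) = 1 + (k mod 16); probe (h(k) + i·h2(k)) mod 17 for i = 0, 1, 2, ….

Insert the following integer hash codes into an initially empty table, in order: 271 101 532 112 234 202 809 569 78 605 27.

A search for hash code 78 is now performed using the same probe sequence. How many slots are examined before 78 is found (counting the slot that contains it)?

Insert 271: h=16, slot 16 empty -> index 16.
Insert 101: h=16, h2=6, slot 16 occupied -> index 5.
Insert 532: h=5, h2=5, slot 5 occupied -> index 10.
Insert 112: h=10, h2=1, slot 10 occupied -> index 11.
Insert 234: h=13, slot 13 empty -> index 13.
Insert 202: h=15, slot 15 empty -> index 15.
Insert 809: h=10, h2=10, slot 10 occupied -> index 3.
Insert 569: h=8, slot 8 empty -> index 8.
Insert 78: h=10, h2=15, slots 10,8 occupied -> index 6.
Insert 605: h=10, h2=14, slot 10 occupied -> index 7.
Insert 27: h=10, h2=12, slots 10,5 occupied -> index 0.
Table: [27, —, —, 809, —, 101, 78, 605, 569, —, 532, 112, —, 234, —, 202, 271]
Lookup 78: h=10, h2=15, probe 10,8,6 → found at 6.

3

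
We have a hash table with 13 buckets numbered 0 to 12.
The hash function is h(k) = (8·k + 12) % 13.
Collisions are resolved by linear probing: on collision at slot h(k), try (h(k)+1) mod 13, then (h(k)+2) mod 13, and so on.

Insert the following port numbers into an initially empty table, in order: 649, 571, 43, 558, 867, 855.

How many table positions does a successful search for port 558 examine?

649 hashes to 4; slot 4 is free => place at 4.
571 hashes to 4; 4 taken => place at 5.
43 hashes to 5; 5 taken => place at 6.
558 hashes to 4; 4,5,6 taken => place at 7.
867 hashes to 6; 6,7 taken => place at 8.
855 hashes to 1; slot 1 is free => place at 1.
Table: [∅, 855, ∅, ∅, 649, 571, 43, 558, 867, ∅, ∅, ∅, ∅]
Lookup 558: h=4, probe 4,5,6,7 → found at 7.

4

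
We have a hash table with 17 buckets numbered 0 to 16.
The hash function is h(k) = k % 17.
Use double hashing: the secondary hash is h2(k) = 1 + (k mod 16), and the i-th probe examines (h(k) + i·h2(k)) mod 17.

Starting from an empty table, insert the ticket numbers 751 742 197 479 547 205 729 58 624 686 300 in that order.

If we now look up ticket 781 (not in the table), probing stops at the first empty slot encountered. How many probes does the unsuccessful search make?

Insert 751: h=3, slot 3 empty => index 3.
Insert 742: h=11, slot 11 empty => index 11.
Insert 197: h=10, slot 10 empty => index 10.
Insert 479: h=3, h2=16, slot 3 occupied => index 2.
Insert 547: h=3, h2=4, slot 3 occupied => index 7.
Insert 205: h=1, slot 1 empty => index 1.
Insert 729: h=15, slot 15 empty => index 15.
Insert 58: h=7, h2=11, slots 7,1 occupied => index 12.
Insert 624: h=12, h2=1, slot 12 occupied => index 13.
Insert 686: h=6, slot 6 empty => index 6.
Insert 300: h=11, h2=13, slots 11,7,3 occupied => index 16.
Table: [-, 205, 479, 751, -, -, 686, 547, -, -, 197, 742, 58, 624, -, 729, 300]
Lookup 781: h=16, h2=14, probe 16,13,10,7,4 → slot 4 empty, not found.

5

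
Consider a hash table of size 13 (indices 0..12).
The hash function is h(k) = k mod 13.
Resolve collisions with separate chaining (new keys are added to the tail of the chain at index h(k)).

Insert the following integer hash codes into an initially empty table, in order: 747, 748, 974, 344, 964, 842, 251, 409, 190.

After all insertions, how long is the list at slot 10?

1

747 → bucket 6
748 → bucket 7
974 → bucket 12
344 → bucket 6 (collision)
964 → bucket 2
842 → bucket 10
251 → bucket 4
409 → bucket 6 (collision)
190 → bucket 8
Final buckets:
0: _
1: _
2: 964
3: _
4: 251
5: _
6: 747 -> 344 -> 409
7: 748
8: 190
9: _
10: 842
11: _
12: 974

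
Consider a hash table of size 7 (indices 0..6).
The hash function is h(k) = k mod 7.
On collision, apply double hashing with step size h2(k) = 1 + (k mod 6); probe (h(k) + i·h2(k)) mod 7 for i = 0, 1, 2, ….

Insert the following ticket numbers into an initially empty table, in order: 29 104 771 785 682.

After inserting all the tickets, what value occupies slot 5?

29 hashes to 1; slot 1 is free → place at 1.
104 hashes to 6; slot 6 is free → place at 6.
771 hashes to 1, h2=4; 1 taken → place at 5.
785 hashes to 1, h2=6; 1 taken → place at 0.
682 hashes to 3; slot 3 is free → place at 3.
Table: [785, 29, —, 682, —, 771, 104]

771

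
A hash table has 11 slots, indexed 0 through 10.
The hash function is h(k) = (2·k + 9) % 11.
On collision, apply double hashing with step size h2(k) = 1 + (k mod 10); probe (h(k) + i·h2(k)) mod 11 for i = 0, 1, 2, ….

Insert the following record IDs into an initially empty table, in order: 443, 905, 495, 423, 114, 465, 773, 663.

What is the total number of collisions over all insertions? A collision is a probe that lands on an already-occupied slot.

443 hashes to 4; slot 4 is free -> place at 4.
905 hashes to 4, h2=6; 4 taken -> place at 10.
495 hashes to 9; slot 9 is free -> place at 9.
423 hashes to 8; slot 8 is free -> place at 8.
114 hashes to 6; slot 6 is free -> place at 6.
465 hashes to 4, h2=6; 4,10 taken -> place at 5.
773 hashes to 4, h2=4; 4,8 taken -> place at 1.
663 hashes to 4, h2=4; 4,8,1,5,9 taken -> place at 2.
Table: [∅, 773, 663, ∅, 443, 465, 114, ∅, 423, 495, 905]

10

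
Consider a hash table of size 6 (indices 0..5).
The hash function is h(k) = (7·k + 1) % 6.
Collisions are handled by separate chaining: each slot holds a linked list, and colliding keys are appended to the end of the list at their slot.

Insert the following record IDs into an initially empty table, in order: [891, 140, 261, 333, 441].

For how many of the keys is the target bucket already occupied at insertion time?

3

891 -> bucket 4
140 -> bucket 3
261 -> bucket 4 (collision)
333 -> bucket 4 (collision)
441 -> bucket 4 (collision)
Final buckets:
0: —
1: —
2: —
3: 140
4: 891 -> 261 -> 333 -> 441
5: —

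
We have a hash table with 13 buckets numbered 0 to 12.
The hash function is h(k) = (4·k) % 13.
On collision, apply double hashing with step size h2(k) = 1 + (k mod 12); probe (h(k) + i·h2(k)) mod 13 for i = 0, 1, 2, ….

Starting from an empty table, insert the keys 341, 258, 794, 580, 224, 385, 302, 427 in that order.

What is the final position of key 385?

10

Insert 341: h=12, slot 12 empty -> index 12.
Insert 258: h=5, slot 5 empty -> index 5.
Insert 794: h=4, slot 4 empty -> index 4.
Insert 580: h=6, slot 6 empty -> index 6.
Insert 224: h=12, h2=9, slot 12 occupied -> index 8.
Insert 385: h=6, h2=2, slots 6,8 occupied -> index 10.
Insert 302: h=12, h2=3, slot 12 occupied -> index 2.
Insert 427: h=5, h2=8, slot 5 occupied -> index 0.
Table: [427, -, 302, -, 794, 258, 580, -, 224, -, 385, -, 341]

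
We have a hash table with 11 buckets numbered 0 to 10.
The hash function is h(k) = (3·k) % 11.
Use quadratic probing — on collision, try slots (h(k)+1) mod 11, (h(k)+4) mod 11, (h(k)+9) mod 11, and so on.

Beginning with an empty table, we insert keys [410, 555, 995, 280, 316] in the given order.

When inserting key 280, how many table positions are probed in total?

410 hashes to 9; slot 9 is free -> place at 9.
555 hashes to 4; slot 4 is free -> place at 4.
995 hashes to 4; 4 taken -> place at 5.
280 hashes to 4; 4,5 taken -> place at 8.
316 hashes to 2; slot 2 is free -> place at 2.
Table: [—, —, 316, —, 555, 995, —, —, 280, 410, —]

3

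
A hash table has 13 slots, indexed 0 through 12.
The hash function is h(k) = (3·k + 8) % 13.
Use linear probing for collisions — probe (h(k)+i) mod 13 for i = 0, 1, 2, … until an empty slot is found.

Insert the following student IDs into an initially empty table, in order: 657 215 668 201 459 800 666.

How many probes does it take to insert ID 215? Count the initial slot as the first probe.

657: h=3 → slot 3
215: h=3, probe 3,4 → slot 4
668: h=10 → slot 10
201: h=0 → slot 0
459: h=7 → slot 7
800: h=3, probe 3,4,5 → slot 5
666: h=4, probe 4,5,6 → slot 6
Table: [201, ∅, ∅, 657, 215, 800, 666, 459, ∅, ∅, 668, ∅, ∅]

2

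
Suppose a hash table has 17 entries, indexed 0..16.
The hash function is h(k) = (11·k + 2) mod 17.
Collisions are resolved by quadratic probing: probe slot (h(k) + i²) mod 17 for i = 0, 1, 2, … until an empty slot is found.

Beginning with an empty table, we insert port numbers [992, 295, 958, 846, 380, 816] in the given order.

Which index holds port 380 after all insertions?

992 hashes to 0; slot 0 is free -> place at 0.
295 hashes to 0; 0 taken -> place at 1.
958 hashes to 0; 0,1 taken -> place at 4.
846 hashes to 9; slot 9 is free -> place at 9.
380 hashes to 0; 0,1,4,9 taken -> place at 16.
816 hashes to 2; slot 2 is free -> place at 2.
Table: [992, 295, 816, —, 958, —, —, —, —, 846, —, —, —, —, —, —, 380]

16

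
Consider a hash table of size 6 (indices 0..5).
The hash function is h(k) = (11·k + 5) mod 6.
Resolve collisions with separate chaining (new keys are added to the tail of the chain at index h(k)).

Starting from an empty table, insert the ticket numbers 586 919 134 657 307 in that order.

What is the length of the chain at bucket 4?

Insert 586: h=1, bucket 1 empty -> new chain.
Insert 919: h=4, bucket 4 empty -> new chain.
Insert 134: h=3, bucket 3 empty -> new chain.
Insert 657: h=2, bucket 2 empty -> new chain.
Insert 307: h=4, bucket 4 nonempty -> append to chain.
Final buckets:
0: ∅
1: 586
2: 657
3: 134
4: 919 -> 307
5: ∅

2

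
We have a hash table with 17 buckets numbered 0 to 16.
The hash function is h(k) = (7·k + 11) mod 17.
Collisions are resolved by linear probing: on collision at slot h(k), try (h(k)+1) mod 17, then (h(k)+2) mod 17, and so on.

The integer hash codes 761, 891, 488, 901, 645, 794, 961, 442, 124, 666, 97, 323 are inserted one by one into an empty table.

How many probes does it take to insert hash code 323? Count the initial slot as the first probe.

761 hashes to 0; slot 0 is free -> place at 0.
891 hashes to 9; slot 9 is free -> place at 9.
488 hashes to 10; slot 10 is free -> place at 10.
901 hashes to 11; slot 11 is free -> place at 11.
645 hashes to 4; slot 4 is free -> place at 4.
794 hashes to 10; 10,11 taken -> place at 12.
961 hashes to 6; slot 6 is free -> place at 6.
442 hashes to 11; 11,12 taken -> place at 13.
124 hashes to 12; 12,13 taken -> place at 14.
666 hashes to 15; slot 15 is free -> place at 15.
97 hashes to 10; 10,11,12,13,14,15 taken -> place at 16.
323 hashes to 11; 11,12,13,14,15,16,0 taken -> place at 1.
Table: [761, 323, _, _, 645, _, 961, _, _, 891, 488, 901, 794, 442, 124, 666, 97]

8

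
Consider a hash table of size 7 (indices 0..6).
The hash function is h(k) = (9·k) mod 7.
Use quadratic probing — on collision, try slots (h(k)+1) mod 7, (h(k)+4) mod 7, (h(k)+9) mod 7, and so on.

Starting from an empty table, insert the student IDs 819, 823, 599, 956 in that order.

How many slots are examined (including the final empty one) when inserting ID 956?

819: h=0 → slot 0
823: h=1 → slot 1
599: h=1, probe 1,2 → slot 2
956: h=1, probe 1,2,5 → slot 5
Table: [819, 823, 599, _, _, 956, _]

3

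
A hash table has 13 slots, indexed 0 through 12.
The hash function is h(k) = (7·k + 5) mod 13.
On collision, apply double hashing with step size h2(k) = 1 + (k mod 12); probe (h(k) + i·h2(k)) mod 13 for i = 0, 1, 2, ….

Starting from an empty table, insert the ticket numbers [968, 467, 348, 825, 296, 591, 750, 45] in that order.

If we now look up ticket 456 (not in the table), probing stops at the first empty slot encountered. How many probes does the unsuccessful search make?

2

968: h=8 -> slot 8
467: h=11 -> slot 11
348: h=10 -> slot 10
825: h=8, h2=10, probe 8,5 -> slot 5
296: h=10, h2=9, probe 10,6 -> slot 6
591: h=8, h2=4, probe 8,12 -> slot 12
750: h=3 -> slot 3
45: h=8, h2=10, probe 8,5,2 -> slot 2
Table: [∅, ∅, 45, 750, ∅, 825, 296, ∅, 968, ∅, 348, 467, 591]
Lookup 456: h=12, h2=1, probe 12,0 → slot 0 empty, not found.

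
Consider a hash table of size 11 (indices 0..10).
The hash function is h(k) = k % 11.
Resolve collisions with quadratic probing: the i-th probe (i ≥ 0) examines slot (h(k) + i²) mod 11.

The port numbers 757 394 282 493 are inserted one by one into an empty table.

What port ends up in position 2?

757: h=9 → slot 9
394: h=9, probe 9,10 → slot 10
282: h=7 → slot 7
493: h=9, probe 9,10,2 → slot 2
Table: [—, —, 493, —, —, —, —, 282, —, 757, 394]

493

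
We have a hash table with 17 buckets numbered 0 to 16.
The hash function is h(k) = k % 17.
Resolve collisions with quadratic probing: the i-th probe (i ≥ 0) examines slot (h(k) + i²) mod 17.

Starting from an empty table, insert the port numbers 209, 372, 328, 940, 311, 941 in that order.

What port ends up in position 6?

Insert 209: h=5, slot 5 empty → index 5.
Insert 372: h=15, slot 15 empty → index 15.
Insert 328: h=5, slot 5 occupied → index 6.
Insert 940: h=5, slots 5,6 occupied → index 9.
Insert 311: h=5, slots 5,6,9 occupied → index 14.
Insert 941: h=6, slot 6 occupied → index 7.
Table: [-, -, -, -, -, 209, 328, 941, -, 940, -, -, -, -, 311, 372, -]

328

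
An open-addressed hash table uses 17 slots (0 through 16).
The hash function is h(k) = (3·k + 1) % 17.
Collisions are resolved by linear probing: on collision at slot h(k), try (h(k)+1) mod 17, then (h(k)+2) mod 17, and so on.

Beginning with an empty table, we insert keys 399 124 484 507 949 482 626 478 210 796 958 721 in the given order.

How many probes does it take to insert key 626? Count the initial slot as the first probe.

4

Insert 399: h=8, slot 8 empty -> index 8.
Insert 124: h=16, slot 16 empty -> index 16.
Insert 484: h=8, slot 8 occupied -> index 9.
Insert 507: h=9, slot 9 occupied -> index 10.
Insert 949: h=9, slots 9,10 occupied -> index 11.
Insert 482: h=2, slot 2 empty -> index 2.
Insert 626: h=9, slots 9,10,11 occupied -> index 12.
Insert 478: h=7, slot 7 empty -> index 7.
Insert 210: h=2, slot 2 occupied -> index 3.
Insert 796: h=9, slots 9,10,11,12 occupied -> index 13.
Insert 958: h=2, slots 2,3 occupied -> index 4.
Insert 721: h=5, slot 5 empty -> index 5.
Table: [—, —, 482, 210, 958, 721, —, 478, 399, 484, 507, 949, 626, 796, —, —, 124]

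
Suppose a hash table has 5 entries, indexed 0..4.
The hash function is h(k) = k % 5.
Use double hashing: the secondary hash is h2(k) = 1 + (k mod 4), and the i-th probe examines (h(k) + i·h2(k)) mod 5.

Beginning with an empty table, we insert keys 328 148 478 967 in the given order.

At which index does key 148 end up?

4

Insert 328: h=3, slot 3 empty -> index 3.
Insert 148: h=3, h2=1, slot 3 occupied -> index 4.
Insert 478: h=3, h2=3, slot 3 occupied -> index 1.
Insert 967: h=2, slot 2 empty -> index 2.
Table: [∅, 478, 967, 328, 148]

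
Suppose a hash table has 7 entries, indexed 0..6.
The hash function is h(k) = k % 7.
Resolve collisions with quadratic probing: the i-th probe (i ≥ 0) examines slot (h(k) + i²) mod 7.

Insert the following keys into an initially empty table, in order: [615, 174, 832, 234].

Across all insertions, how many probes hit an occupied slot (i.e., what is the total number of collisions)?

4

615 hashes to 6; slot 6 is free -> place at 6.
174 hashes to 6; 6 taken -> place at 0.
832 hashes to 6; 6,0 taken -> place at 3.
234 hashes to 3; 3 taken -> place at 4.
Table: [174, ∅, ∅, 832, 234, ∅, 615]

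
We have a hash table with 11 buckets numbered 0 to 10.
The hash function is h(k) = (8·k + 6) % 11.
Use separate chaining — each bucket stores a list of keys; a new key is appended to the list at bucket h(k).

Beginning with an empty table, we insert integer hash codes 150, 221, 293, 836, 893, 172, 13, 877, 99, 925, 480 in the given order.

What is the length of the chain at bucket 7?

4

Insert 150: h=7, bucket 7 empty -> new chain.
Insert 221: h=3, bucket 3 empty -> new chain.
Insert 293: h=7, bucket 7 nonempty -> append to chain.
Insert 836: h=6, bucket 6 empty -> new chain.
Insert 893: h=0, bucket 0 empty -> new chain.
Insert 172: h=7, bucket 7 nonempty -> append to chain.
Insert 13: h=0, bucket 0 nonempty -> append to chain.
Insert 877: h=4, bucket 4 empty -> new chain.
Insert 99: h=6, bucket 6 nonempty -> append to chain.
Insert 925: h=3, bucket 3 nonempty -> append to chain.
Insert 480: h=7, bucket 7 nonempty -> append to chain.
Final buckets:
0: 893 -> 13
1: _
2: _
3: 221 -> 925
4: 877
5: _
6: 836 -> 99
7: 150 -> 293 -> 172 -> 480
8: _
9: _
10: _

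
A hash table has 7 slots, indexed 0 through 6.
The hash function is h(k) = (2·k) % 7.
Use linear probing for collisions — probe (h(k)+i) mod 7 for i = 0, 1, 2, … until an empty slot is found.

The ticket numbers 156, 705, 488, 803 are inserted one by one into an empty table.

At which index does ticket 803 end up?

6

156 hashes to 4; slot 4 is free -> place at 4.
705 hashes to 3; slot 3 is free -> place at 3.
488 hashes to 3; 3,4 taken -> place at 5.
803 hashes to 3; 3,4,5 taken -> place at 6.
Table: [., ., ., 705, 156, 488, 803]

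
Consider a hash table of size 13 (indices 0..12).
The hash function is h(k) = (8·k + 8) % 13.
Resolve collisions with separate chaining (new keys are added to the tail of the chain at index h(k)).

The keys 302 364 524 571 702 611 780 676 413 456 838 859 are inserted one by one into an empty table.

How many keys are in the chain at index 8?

5

302 → bucket 6
364 → bucket 8
524 → bucket 1
571 → bucket 0
702 → bucket 8 (collision)
611 → bucket 8 (collision)
780 → bucket 8 (collision)
676 → bucket 8 (collision)
413 → bucket 10
456 → bucket 3
838 → bucket 4
859 → bucket 3 (collision)
Final buckets:
0: 571
1: 524
2: —
3: 456 -> 859
4: 838
5: —
6: 302
7: —
8: 364 -> 702 -> 611 -> 780 -> 676
9: —
10: 413
11: —
12: —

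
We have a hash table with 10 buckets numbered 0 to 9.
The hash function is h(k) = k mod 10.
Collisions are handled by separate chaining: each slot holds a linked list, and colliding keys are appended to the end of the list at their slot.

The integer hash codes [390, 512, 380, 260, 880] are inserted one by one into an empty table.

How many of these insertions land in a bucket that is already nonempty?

3

390 → bucket 0
512 → bucket 2
380 → bucket 0 (collision)
260 → bucket 0 (collision)
880 → bucket 0 (collision)
Final buckets:
0: 390 -> 380 -> 260 -> 880
1: —
2: 512
3: —
4: —
5: —
6: —
7: —
8: —
9: —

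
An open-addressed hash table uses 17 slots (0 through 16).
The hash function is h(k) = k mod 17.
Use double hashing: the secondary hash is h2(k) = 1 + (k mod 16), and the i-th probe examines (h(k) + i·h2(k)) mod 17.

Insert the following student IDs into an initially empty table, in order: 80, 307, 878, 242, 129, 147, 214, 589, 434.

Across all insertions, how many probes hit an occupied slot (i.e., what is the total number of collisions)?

Insert 80: h=12, slot 12 empty → index 12.
Insert 307: h=1, slot 1 empty → index 1.
Insert 878: h=11, slot 11 empty → index 11.
Insert 242: h=4, slot 4 empty → index 4.
Insert 129: h=10, slot 10 empty → index 10.
Insert 147: h=11, h2=4, slot 11 occupied → index 15.
Insert 214: h=10, h2=7, slot 10 occupied → index 0.
Insert 589: h=11, h2=14, slot 11 occupied → index 8.
Insert 434: h=9, slot 9 empty → index 9.
Table: [214, 307, ∅, ∅, 242, ∅, ∅, ∅, 589, 434, 129, 878, 80, ∅, ∅, 147, ∅]

3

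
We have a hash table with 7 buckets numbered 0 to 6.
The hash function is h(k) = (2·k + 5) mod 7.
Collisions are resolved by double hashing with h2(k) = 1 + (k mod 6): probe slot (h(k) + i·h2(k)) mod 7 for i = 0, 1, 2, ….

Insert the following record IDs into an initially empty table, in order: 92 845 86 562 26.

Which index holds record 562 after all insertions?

5

92 hashes to 0; slot 0 is free => place at 0.
845 hashes to 1; slot 1 is free => place at 1.
86 hashes to 2; slot 2 is free => place at 2.
562 hashes to 2, h2=5; 2,0 taken => place at 5.
26 hashes to 1, h2=3; 1 taken => place at 4.
Table: [92, 845, 86, ., 26, 562, .]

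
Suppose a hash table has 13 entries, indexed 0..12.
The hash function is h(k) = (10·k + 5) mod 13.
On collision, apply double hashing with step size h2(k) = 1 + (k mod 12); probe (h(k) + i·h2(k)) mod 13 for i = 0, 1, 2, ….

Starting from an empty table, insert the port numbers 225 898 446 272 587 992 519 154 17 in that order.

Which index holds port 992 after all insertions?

11

225: h=6 → slot 6
898: h=2 → slot 2
446: h=6, h2=3, probe 6,9 → slot 9
272: h=8 → slot 8
587: h=12 → slot 12
992: h=6, h2=9, probe 6,2,11 → slot 11
519: h=8, h2=4, probe 8,12,3 → slot 3
154: h=11, h2=11, probe 11,9,7 → slot 7
17: h=6, h2=6, probe 6,12,5 → slot 5
Table: [∅, ∅, 898, 519, ∅, 17, 225, 154, 272, 446, ∅, 992, 587]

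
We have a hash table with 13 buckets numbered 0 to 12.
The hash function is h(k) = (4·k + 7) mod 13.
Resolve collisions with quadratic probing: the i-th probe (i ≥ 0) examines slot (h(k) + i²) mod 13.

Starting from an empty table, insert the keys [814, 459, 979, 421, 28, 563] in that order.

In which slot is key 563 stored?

6

814 hashes to 0; slot 0 is free => place at 0.
459 hashes to 10; slot 10 is free => place at 10.
979 hashes to 10; 10 taken => place at 11.
421 hashes to 1; slot 1 is free => place at 1.
28 hashes to 2; slot 2 is free => place at 2.
563 hashes to 10; 10,11,1 taken => place at 6.
Table: [814, 421, 28, ∅, ∅, ∅, 563, ∅, ∅, ∅, 459, 979, ∅]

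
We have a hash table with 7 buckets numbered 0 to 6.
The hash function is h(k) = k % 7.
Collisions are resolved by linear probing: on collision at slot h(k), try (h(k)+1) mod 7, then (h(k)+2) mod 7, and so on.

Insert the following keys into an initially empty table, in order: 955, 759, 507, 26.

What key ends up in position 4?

955: h=3 => slot 3
759: h=3, probe 3,4 => slot 4
507: h=3, probe 3,4,5 => slot 5
26: h=5, probe 5,6 => slot 6
Table: [—, —, —, 955, 759, 507, 26]

759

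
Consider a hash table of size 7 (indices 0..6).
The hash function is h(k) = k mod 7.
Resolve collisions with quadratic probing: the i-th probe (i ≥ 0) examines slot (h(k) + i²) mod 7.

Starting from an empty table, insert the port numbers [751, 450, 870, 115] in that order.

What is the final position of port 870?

6

751 hashes to 2; slot 2 is free → place at 2.
450 hashes to 2; 2 taken → place at 3.
870 hashes to 2; 2,3 taken → place at 6.
115 hashes to 3; 3 taken → place at 4.
Table: [∅, ∅, 751, 450, 115, ∅, 870]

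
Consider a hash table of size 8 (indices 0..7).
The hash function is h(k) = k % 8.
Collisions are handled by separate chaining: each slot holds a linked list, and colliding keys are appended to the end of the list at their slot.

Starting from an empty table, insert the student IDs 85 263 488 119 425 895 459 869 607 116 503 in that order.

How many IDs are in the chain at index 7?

85 → bucket 5
263 → bucket 7
488 → bucket 0
119 → bucket 7 (collision)
425 → bucket 1
895 → bucket 7 (collision)
459 → bucket 3
869 → bucket 5 (collision)
607 → bucket 7 (collision)
116 → bucket 4
503 → bucket 7 (collision)
Final buckets:
0: 488
1: 425
2: .
3: 459
4: 116
5: 85 -> 869
6: .
7: 263 -> 119 -> 895 -> 607 -> 503

5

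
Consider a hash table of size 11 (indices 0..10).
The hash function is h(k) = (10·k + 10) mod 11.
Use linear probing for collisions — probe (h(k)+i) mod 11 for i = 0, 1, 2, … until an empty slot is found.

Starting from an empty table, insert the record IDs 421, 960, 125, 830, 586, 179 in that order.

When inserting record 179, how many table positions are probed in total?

421: h=7 -> slot 7
960: h=7, probe 7,8 -> slot 8
125: h=6 -> slot 6
830: h=5 -> slot 5
586: h=7, probe 7,8,9 -> slot 9
179: h=7, probe 7,8,9,10 -> slot 10
Table: [_, _, _, _, _, 830, 125, 421, 960, 586, 179]

4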